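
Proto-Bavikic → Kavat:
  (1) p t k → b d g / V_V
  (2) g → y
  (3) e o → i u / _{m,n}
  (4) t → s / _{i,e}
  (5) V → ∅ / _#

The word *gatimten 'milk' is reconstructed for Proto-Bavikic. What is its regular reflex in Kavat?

Kavat: *gatimten
  gatimten → gadimten   [intervocalic voicing]
  gadimten → yadimten   [unconditioned shift]
  yadimten → yadimtin   [pre-nasal raising]
  yadimtin → yadimsin   [palatalisation]
  yadimsin (rule 5 does not apply)
  giving Kavat yadimsin.

yadimsin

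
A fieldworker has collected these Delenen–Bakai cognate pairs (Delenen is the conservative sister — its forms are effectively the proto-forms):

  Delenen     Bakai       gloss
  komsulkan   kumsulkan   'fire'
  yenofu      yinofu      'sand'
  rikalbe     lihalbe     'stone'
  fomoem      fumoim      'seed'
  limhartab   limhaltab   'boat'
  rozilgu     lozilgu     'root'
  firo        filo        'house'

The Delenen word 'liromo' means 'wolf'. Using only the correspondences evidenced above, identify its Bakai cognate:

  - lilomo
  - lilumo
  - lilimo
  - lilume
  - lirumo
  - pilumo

lilumo

firo ~ filo — Delenen r corresponds to Bakai l between vowels (before a back vowel).
komsulkan ~ kumsulkan, fomoem ~ fumoim — Delenen o corresponds to Bakai u after a consonant, before a nasal.
Applying these to Delenen 'liromo':
  liromo → lilomo   (r→l between vowels (before a back vowel))
  lilomo → lilumo   (o→u after a consonant, before a nasal)
So the Bakai cognate is 'lilumo'.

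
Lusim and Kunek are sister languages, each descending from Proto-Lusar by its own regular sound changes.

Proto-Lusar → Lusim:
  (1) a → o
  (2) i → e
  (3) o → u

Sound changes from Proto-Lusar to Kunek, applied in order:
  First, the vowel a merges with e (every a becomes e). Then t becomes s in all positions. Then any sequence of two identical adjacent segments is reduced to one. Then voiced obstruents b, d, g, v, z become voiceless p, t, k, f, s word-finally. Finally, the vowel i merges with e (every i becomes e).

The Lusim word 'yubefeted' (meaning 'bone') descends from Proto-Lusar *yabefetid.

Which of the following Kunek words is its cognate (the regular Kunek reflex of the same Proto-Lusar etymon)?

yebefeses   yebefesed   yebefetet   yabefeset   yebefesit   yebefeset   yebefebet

Kunek: *yabefetid
  yabefetid → yebefetid   [vowel merger]
  yebefetid → yebefesid   [unconditioned shift]
  yebefesid (rule 3 does not apply)
  yebefesid → yebefesit   [final devoicing]
  yebefesit → yebefeset   [vowel merger]
  giving Kunek yebefeset.
Only 'yebefeset' matches the regular Kunek development of *yabefetid.

yebefeset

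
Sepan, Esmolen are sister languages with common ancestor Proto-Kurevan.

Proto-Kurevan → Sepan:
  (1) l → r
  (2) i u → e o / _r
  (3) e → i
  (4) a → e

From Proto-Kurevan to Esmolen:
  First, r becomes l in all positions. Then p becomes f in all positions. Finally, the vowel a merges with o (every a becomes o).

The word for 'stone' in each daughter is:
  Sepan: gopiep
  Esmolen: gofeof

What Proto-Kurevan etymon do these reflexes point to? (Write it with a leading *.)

Position 5: Sepan has e, Esmolen has o. In Sepan, e can only continue *a, so the proto-segment is *a.
Position 4: Sepan has i, Esmolen has e. Esmolen preserves e here (none of its changes turn any other segment into e), so the proto-segment is *e.
Continuing position by position gives *gopeap; check it forward:
Sepan: *gopeap > gopiap > gopiep  (by vowel merger, vowel merger)
Esmolen: start from *gopeap.
  rule 1: no change — gopeap
  rule 2 (unconditioned shift): gopeap → gofeaf
  rule 3 (vowel merger): gofeaf → gofeof
  ⇒ Esmolen gofeof
*gopeap is the unique common source.

*gopeap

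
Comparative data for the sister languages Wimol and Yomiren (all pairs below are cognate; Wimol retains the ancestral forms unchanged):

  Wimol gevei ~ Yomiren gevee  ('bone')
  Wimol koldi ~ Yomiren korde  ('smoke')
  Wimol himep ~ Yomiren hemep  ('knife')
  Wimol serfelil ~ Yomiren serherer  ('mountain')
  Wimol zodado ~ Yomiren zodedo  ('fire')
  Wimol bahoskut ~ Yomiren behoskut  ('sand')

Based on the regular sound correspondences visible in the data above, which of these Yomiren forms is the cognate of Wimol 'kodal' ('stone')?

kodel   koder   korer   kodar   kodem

koder

zodado ~ zodedo, bahoskut ~ behoskut — Wimol a corresponds to Yomiren e after a consonant, before a consonant other than r, m, n, p, b, f, v.
serfelil ~ serherer — Wimol l corresponds to Yomiren r word-finally.
Applying these to Wimol 'kodal':
  kodal → kodel   (a→e after a consonant, before a consonant other than r, m, n, p, b, f, v)
  kodel → koder   (l→r word-finally)
So the Yomiren cognate is 'koder'.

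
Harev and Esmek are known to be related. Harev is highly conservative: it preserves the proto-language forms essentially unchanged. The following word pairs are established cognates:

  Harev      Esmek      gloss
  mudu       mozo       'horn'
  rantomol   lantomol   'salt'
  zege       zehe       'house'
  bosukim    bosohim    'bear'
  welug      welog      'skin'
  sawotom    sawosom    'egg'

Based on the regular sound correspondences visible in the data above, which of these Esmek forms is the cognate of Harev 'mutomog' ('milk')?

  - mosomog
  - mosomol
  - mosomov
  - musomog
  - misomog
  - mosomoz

mosomog

mudu ~ mozo, bosukim ~ bosohim — Harev u corresponds to Esmek o after a consonant, before a consonant other than r, m, n, p, b, f, v.
sawotom ~ sawosom — Harev t corresponds to Esmek s between vowels (before a back vowel).
Applying these to Harev 'mutomog':
  mutomog → motomog   (u→o after a consonant, before a consonant other than r, m, n, p, b, f, v)
  motomog → mosomog   (t→s between vowels (before a back vowel))
So the Esmek cognate is 'mosomog'.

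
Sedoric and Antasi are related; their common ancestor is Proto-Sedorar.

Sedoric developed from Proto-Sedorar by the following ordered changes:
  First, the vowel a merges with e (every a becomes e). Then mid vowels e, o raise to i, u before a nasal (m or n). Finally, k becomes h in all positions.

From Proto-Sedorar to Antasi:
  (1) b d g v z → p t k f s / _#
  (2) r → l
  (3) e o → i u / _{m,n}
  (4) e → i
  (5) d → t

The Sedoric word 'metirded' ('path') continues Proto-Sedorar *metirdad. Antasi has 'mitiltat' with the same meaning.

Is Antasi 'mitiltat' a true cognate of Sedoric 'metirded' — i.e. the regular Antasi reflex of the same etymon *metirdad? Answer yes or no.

yes

Derive the expected Antasi reflex of *metirdad:
Antasi: start from *metirdad.
  rule 1 (final devoicing): metirdad → metirdat
  rule 2 (unconditioned shift): metirdat → metildat
  rule 3: no change — metildat
  rule 4 (vowel merger): metildat → mitildat
  rule 5 (unconditioned shift): mitildat → mitiltat
  ⇒ Antasi mitiltat
Antasi 'mitiltat' matches the regular reflex exactly, so the pair is cognate.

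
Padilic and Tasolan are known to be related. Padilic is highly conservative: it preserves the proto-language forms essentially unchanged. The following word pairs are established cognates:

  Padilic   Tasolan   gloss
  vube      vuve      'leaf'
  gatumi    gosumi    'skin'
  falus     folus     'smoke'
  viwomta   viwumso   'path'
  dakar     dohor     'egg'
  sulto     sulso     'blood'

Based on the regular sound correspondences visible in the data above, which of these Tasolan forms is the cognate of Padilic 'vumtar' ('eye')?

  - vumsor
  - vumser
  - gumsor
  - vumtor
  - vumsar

vumsor

viwomta ~ viwumso — Padilic t corresponds to Tasolan s after a consonant, before a back vowel.
dakar ~ dohor — Padilic a corresponds to Tasolan o after a consonant, before r.
Applying these to Padilic 'vumtar':
  vumtar → vumsar   (t→s after a consonant, before a back vowel)
  vumsar → vumsor   (a→o after a consonant, before r)
So the Tasolan cognate is 'vumsor'.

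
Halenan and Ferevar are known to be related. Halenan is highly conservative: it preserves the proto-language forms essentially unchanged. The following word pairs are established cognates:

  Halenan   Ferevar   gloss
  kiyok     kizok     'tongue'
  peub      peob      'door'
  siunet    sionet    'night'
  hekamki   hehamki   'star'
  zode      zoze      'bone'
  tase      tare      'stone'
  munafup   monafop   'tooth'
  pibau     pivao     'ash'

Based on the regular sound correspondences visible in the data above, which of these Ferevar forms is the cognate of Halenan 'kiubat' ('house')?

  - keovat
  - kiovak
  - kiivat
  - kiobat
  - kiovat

peub ~ peob — Halenan u corresponds to Ferevar o after a vowel, before a labial obstruent.
pibau ~ pivao — Halenan b corresponds to Ferevar v between vowels (before a back vowel).
Applying these to Halenan 'kiubat':
  kiubat → kiobat   (u→o after a vowel, before a labial obstruent)
  kiobat → kiovat   (b→v between vowels (before a back vowel))
So the Ferevar cognate is 'kiovat'.

kiovat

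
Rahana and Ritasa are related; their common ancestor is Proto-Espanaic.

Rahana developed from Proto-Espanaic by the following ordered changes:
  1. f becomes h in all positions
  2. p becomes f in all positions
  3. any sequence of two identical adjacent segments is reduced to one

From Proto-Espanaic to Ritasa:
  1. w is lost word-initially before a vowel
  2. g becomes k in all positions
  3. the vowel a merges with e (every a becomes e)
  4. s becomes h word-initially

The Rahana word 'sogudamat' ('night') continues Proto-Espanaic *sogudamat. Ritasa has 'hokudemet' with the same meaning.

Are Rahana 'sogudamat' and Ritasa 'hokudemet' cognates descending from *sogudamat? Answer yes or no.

yes

Derive the expected Ritasa reflex of *sogudamat:
Ritasa: *sogudamat
  sogudamat (rule 1 does not apply)
  sogudamat → sokudamat   [unconditioned shift]
  sokudamat → sokudemet   [vowel merger]
  sokudemet → hokudemet   [debuccalisation]
  giving Ritasa hokudemet.
Ritasa 'hokudemet' matches the regular reflex exactly, so the pair is cognate.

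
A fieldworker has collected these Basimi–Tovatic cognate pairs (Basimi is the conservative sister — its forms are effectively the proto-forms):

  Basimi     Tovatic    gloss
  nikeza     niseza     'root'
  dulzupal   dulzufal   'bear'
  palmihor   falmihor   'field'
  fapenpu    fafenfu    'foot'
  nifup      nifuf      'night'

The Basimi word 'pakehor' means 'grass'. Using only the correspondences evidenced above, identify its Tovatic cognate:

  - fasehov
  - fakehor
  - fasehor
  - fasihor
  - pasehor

palmihor ~ falmihor — Basimi p corresponds to Tovatic f word-initially before a back vowel.
nikeza ~ niseza — Basimi k corresponds to Tovatic s between vowels (before a front vowel).
Applying these to Basimi 'pakehor':
  pakehor → fakehor   (p→f word-initially before a back vowel)
  fakehor → fasehor   (k→s between vowels (before a front vowel))
So the Tovatic cognate is 'fasehor'.

fasehor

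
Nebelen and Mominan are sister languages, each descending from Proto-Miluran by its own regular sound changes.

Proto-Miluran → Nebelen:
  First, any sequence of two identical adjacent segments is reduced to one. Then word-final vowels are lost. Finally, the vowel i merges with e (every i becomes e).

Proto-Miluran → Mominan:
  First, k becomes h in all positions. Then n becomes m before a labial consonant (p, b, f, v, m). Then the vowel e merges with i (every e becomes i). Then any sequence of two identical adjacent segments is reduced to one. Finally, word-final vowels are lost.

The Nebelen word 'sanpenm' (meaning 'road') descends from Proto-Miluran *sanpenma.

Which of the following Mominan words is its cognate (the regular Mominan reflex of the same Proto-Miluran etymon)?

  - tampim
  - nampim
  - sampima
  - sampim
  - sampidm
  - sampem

sampim

Mominan: *sanpenma > sampemma > sampimma > sampima > sampim  (by nasal place assimilation, vowel merger, degemination, apocope)
Only 'sampim' matches the regular Mominan development of *sanpenma.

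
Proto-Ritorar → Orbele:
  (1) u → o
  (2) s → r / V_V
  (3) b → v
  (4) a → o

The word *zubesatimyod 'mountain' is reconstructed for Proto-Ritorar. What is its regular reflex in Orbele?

zoverotimyod

Orbele: start from *zubesatimyod.
  rule 1 (vowel merger): zubesatimyod → zobesatimyod
  rule 2 (rhotacism): zobesatimyod → zoberatimyod
  rule 3 (unconditioned shift): zoberatimyod → zoveratimyod
  rule 4 (vowel merger): zoveratimyod → zoverotimyod
  ⇒ Orbele zoverotimyod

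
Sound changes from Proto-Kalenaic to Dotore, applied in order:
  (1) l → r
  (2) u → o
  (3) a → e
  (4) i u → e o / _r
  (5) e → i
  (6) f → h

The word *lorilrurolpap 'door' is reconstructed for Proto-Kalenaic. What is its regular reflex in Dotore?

rorirrororpip

Dotore: *lorilrurolpap
  lorilrurolpap → rorirrurorpap   [unconditioned shift]
  rorirrurorpap → rorirrororpap   [vowel merger]
  rorirrororpap → rorirrororpep   [vowel merger]
  rorirrororpep → rorerrororpep   [pre-rhotic lowering]
  rorerrororpep → rorirrororpip   [vowel merger]
  rorirrororpip (rule 6 does not apply)
  giving Dotore rorirrororpip.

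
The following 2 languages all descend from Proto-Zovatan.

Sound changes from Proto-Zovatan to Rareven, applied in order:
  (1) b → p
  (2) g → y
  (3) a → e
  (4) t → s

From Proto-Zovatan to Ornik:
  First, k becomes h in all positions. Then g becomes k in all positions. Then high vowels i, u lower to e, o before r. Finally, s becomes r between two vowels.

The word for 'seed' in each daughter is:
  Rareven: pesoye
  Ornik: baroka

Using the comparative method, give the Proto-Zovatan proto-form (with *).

*basoga

Position 1: Rareven has p, Ornik has b. Ornik preserves b here (none of its changes turn any other segment into b), so the proto-segment is *b.
Position 3: Rareven has s, Ornik has r. Taking the neighbouring segments as reconstructed: Rareven s could go back to *t or *s; Ornik r could go back to *s or *r — the one source consistent with every daughter is *s.
Position 2: Rareven has e, Ornik has a. Ornik preserves a here (none of its changes turn any other segment into a), so the proto-segment is *a.
This points to *basoga. Verify forward in each daughter:
Rareven: *basoga
  basoga → pasoga   [unconditioned shift]
  pasoga → pasoya   [unconditioned shift]
  pasoya → pesoye   [vowel merger]
  pesoye (rule 4 does not apply)
  giving Rareven pesoye.
Ornik: start from *basoga.
  rule 1: no change — basoga
  rule 2 (unconditioned shift): basoga → basoka
  rule 3: no change — basoka
  rule 4 (rhotacism): basoka → baroka
  ⇒ Ornik baroka
Only *basoga yields all of Rareven pesoye, Ornik baroka.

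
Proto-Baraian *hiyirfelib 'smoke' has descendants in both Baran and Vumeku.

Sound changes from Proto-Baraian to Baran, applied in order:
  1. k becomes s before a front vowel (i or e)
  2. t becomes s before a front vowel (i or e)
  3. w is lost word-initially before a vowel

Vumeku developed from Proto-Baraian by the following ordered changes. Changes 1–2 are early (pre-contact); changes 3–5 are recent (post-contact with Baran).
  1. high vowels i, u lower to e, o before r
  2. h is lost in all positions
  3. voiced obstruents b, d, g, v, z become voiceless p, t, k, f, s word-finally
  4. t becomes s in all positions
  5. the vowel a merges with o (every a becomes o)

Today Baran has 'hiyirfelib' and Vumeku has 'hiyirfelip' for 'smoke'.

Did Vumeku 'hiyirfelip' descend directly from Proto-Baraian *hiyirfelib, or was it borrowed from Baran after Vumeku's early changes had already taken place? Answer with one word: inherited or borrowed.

If inherited, *hiyirfelib would pass through all of Vumeku's changes:
Vumeku: *hiyirfelib
  hiyirfelib → hiyerfelib   [pre-rhotic lowering]
  hiyerfelib → iyerfelib   [h-loss]
  iyerfelib → iyerfelip   [final devoicing]
  iyerfelip (rule 4 does not apply)
  iyerfelip (rule 5 does not apply)
  giving Vumeku iyerfelip.
If borrowed from Baran 'hiyirfelib' after the early changes, it would undergo only the recent ones:
  rule 3 (final devoicing): hiyirfelib → hiyirfelip
  rule 4 (unconditioned shift): no change (hiyirfelip)
  rule 5 (vowel merger): no change (hiyirfelip)
  ⇒ as a loan: hiyirfelip
Vumeku 'hiyirfelip' matches the loan outcome 'hiyirfelip', not the inherited 'iyerfelip' — it skipped the early Vumeku changes, so it was borrowed from Baran.

borrowed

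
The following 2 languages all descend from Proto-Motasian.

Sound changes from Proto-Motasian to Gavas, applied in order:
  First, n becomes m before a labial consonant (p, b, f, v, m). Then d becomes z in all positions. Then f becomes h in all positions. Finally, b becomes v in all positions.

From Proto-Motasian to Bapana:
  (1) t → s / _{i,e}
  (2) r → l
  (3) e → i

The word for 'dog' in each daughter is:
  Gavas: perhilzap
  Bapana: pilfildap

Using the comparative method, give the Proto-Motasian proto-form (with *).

*perfildap

Position 2: Gavas has e, Bapana has i. Gavas preserves e here (none of its changes turn any other segment into e), so the proto-segment is *e.
Position 4: Gavas has h, Bapana has f. Bapana preserves f here (none of its changes turn any other segment into f), so the proto-segment is *f.
Verify the candidate proto-form against each daughter:
Gavas: start from *perfildap.
  rule 1: no change — perfildap
  rule 2 (unconditioned shift): perfildap → perfilzap
  rule 3 (unconditioned shift): perfilzap → perhilzap
  rule 4: no change — perhilzap
  ⇒ Gavas perhilzap
Bapana: start from *perfildap.
  rule 1: no change — perfildap
  rule 2 (unconditioned shift): perfildap → pelfildap
  rule 3 (vowel merger): pelfildap → pilfildap
  ⇒ Bapana pilfildap
No other proto-form is consistent with every reflex, so the reconstruction is *perfildap.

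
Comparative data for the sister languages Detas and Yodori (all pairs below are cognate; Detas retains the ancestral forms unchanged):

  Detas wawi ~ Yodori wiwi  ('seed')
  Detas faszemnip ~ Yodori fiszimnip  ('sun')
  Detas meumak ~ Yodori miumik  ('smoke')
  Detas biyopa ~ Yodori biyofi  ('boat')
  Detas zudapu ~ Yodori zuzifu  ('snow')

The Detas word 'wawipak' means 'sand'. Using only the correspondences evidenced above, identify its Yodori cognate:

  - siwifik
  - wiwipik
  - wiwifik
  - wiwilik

wawi ~ wiwi, faszemnip ~ fiszimnip — Detas a corresponds to Yodori i after a consonant, before a consonant other than r, m, n, p, b, f, v.
biyopa ~ biyofi — Detas p corresponds to Yodori f between vowels (before a back vowel).
Applying these to Detas 'wawipak':
  wawipak → wiwipak   (a→i after a consonant, before a consonant other than r, m, n, p, b, f, v)
  wiwipak → wiwifak   (p→f between vowels (before a back vowel))
  wiwifak → wiwifik   (a→i after a consonant, before a consonant other than r, m, n, p, b, f, v)
So the Yodori cognate is 'wiwifik'.

wiwifik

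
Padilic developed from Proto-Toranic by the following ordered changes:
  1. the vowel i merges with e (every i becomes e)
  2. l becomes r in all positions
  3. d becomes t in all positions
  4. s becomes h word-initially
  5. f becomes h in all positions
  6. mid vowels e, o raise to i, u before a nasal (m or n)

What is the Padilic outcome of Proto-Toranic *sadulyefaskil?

haturyehasker

Padilic: *sadulyefaskil
  sadulyefaskil → sadulyefaskel   [vowel merger]
  sadulyefaskel → saduryefasker   [unconditioned shift]
  saduryefasker → saturyefasker   [unconditioned shift]
  saturyefasker → haturyefasker   [debuccalisation]
  haturyefasker → haturyehasker   [unconditioned shift]
  haturyehasker (rule 6 does not apply)
  giving Padilic haturyehasker.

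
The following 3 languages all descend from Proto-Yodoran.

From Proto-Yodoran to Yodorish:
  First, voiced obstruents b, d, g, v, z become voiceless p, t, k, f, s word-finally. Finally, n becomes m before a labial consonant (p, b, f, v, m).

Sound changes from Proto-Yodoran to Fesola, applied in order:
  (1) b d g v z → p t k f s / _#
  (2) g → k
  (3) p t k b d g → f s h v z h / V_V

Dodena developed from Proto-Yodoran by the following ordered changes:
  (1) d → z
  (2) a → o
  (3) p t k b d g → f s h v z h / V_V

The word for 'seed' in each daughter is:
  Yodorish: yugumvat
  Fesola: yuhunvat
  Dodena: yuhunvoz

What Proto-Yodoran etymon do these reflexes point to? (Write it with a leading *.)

*yugunvad

Position 7: Yodorish has a, Fesola has a, Dodena has o. Yodorish preserves a here (none of its changes turn any other segment into a), so the proto-segment is *a.
Position 3: Yodorish has g, Fesola has h, Dodena has h. Yodorish preserves g here (none of its changes turn any other segment into g), so the proto-segment is *g.
This points to *yugunvad. Verify forward in each daughter:
Yodorish: start from *yugunvad.
  rule 1 (final devoicing): yugunvad → yugunvat
  rule 2 (nasal place assimilation): yugunvat → yugumvat
  ⇒ Yodorish yugumvat
Fesola: *yugunvad
  yugunvad → yugunvat   [final devoicing]
  yugunvat → yukunvat   [unconditioned shift]
  yukunvat → yuhunvat   [intervocalic lenition]
  giving Fesola yuhunvat.
Dodena: start from *yugunvad.
  rule 1 (unconditioned shift): yugunvad → yugunvaz
  rule 2 (vowel merger): yugunvaz → yugunvoz
  rule 3 (intervocalic lenition): yugunvoz → yuhunvoz
  ⇒ Dodena yuhunvoz
*yugunvad is the unique common source.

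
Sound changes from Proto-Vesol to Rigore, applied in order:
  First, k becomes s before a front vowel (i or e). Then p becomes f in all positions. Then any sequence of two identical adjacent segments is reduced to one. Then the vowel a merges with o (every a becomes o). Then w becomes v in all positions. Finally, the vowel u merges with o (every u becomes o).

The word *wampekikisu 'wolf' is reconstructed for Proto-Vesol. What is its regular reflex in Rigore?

vomfesisiso

Rigore: *wampekikisu > wampesisisu > wamfesisisu > womfesisisu > vomfesisisu > vomfesisiso  (by palatalisation, unconditioned shift, vowel merger, unconditioned shift, vowel merger)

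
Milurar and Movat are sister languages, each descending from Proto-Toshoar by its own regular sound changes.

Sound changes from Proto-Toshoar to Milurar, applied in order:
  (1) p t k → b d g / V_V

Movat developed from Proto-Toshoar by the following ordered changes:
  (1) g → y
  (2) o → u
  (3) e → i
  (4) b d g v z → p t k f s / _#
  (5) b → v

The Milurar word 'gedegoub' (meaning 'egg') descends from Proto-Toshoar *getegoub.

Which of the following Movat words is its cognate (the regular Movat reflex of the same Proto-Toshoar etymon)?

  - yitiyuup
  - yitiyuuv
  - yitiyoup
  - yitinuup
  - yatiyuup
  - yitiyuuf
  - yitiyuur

Movat: *getegoub
  getegoub → yeteyoub   [unconditioned shift]
  yeteyoub → yeteyuub   [vowel merger]
  yeteyuub → yitiyuub   [vowel merger]
  yitiyuub → yitiyuup   [final devoicing]
  yitiyuup (rule 5 does not apply)
  giving Movat yitiyuup.
Only 'yitiyuup' matches the regular Movat development of *getegoub.

yitiyuup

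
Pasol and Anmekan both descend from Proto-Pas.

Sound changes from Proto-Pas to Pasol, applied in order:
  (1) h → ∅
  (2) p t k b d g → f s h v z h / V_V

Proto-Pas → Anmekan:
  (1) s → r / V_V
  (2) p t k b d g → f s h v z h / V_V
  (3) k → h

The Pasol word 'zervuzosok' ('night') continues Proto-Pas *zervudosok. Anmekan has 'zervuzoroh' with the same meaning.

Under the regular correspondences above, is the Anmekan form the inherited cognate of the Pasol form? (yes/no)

Derive the expected Anmekan reflex of *zervudosok:
Anmekan: *zervudosok > zervudorok > zervuzorok > zervuzoroh  (by rhotacism, intervocalic lenition, unconditioned shift)
Anmekan 'zervuzoroh' matches the regular reflex exactly, so the pair is cognate.

yes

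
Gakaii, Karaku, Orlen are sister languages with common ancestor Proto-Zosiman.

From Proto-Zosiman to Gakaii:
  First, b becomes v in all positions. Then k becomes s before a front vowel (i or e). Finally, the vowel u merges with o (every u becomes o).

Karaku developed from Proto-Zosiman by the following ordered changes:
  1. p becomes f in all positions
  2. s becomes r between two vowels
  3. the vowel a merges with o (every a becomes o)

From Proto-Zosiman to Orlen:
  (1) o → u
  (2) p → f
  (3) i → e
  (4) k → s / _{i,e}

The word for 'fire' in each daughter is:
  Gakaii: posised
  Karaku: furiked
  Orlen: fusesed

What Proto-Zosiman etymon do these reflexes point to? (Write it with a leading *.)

Position 1: Gakaii has p, Karaku has f, Orlen has f. Gakaii preserves p here (none of its changes turn any other segment into p), so the proto-segment is *p.
Position 2: Gakaii has o, Karaku has u, Orlen has u. Karaku preserves u here (none of its changes turn any other segment into u), so the proto-segment is *u.
Verify the candidate proto-form against each daughter:
Gakaii: *pusiked > pusised > posised  (by palatalisation, vowel merger)
Karaku: *pusiked
  pusiked → fusiked   [unconditioned shift]
  fusiked → furiked   [rhotacism]
  furiked (rule 3 does not apply)
  giving Karaku furiked.
Orlen: *pusiked
  pusiked (rule 1 does not apply)
  pusiked → fusiked   [unconditioned shift]
  fusiked → fuseked   [vowel merger]
  fuseked → fusesed   [palatalisation]
  giving Orlen fusesed.
*pusiked is the unique common source.

*pusiked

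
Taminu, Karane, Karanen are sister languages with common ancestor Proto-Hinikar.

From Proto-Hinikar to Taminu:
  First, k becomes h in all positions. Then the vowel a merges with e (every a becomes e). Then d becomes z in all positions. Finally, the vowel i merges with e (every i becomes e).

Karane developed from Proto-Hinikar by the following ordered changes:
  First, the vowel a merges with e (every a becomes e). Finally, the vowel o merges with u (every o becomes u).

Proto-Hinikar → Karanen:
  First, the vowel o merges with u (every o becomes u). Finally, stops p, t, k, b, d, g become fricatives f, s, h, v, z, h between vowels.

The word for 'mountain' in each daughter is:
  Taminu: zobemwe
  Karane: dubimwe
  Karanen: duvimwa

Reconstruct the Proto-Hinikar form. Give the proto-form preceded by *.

Position 2: Taminu has o, Karane has u, Karanen has u. Taminu preserves o here (none of its changes turn any other segment into o), so the proto-segment is *o.
Position 3: Taminu has b, Karane has b, Karanen has v. Taminu preserves b here (none of its changes turn any other segment into b), so the proto-segment is *b.
Position 7: Taminu has e, Karane has e, Karanen has a. Karanen preserves a here (none of its changes turn any other segment into a), so the proto-segment is *a.
Verify the candidate proto-form against each daughter:
Taminu: *dobimwa > dobimwe > zobimwe > zobemwe  (by vowel merger, unconditioned shift, vowel merger)
Karane: start from *dobimwa.
  rule 1 (vowel merger): dobimwa → dobimwe
  rule 2 (vowel merger): dobimwe → dubimwe
  ⇒ Karane dubimwe
Karanen: *dobimwa
  dobimwa → dubimwa   [vowel merger]
  dubimwa → duvimwa   [intervocalic lenition]
  giving Karanen duvimwa.
No other proto-form is consistent with every reflex, so the reconstruction is *dobimwa.

*dobimwa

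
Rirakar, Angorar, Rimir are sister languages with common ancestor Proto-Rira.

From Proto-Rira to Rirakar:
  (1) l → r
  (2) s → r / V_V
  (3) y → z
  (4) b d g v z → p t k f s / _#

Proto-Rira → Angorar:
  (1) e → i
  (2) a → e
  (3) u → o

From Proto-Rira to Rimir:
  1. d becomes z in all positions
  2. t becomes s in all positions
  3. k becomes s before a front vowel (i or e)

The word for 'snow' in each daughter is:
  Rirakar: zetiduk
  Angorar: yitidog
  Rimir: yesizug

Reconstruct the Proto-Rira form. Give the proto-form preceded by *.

*yetidug

Position 3: Rirakar has t, Angorar has t, Rimir has s. Angorar preserves t here (none of its changes turn any other segment into t), so the proto-segment is *t.
Position 7: Rirakar has k, Angorar has g, Rimir has g. Angorar preserves g here (none of its changes turn any other segment into g), so the proto-segment is *g.
Continuing position by position gives *yetidug; check it forward:
Rirakar: *yetidug
  yetidug (rule 1 does not apply)
  yetidug (rule 2 does not apply)
  yetidug → zetidug   [unconditioned shift]
  zetidug → zetiduk   [final devoicing]
  giving Rirakar zetiduk.
Angorar: start from *yetidug.
  rule 1 (vowel merger): yetidug → yitidug
  rule 2: no change — yitidug
  rule 3 (vowel merger): yitidug → yitidog
  ⇒ Angorar yitidog
Rimir: *yetidug > yetizug > yesizug  (by unconditioned shift, unconditioned shift)
No other proto-form is consistent with every reflex, so the reconstruction is *yetidug.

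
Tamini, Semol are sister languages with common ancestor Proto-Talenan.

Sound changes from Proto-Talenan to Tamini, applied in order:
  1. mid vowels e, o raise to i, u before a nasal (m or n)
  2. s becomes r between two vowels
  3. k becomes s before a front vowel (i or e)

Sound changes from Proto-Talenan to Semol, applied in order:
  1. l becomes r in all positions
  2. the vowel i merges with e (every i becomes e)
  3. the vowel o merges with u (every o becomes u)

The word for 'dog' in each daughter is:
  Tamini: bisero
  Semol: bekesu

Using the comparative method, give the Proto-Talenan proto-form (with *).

*bikeso

Position 2: Tamini has i, Semol has e. Taking the neighbouring segments as reconstructed: Tamini i can only go back to *i; Semol e could go back to *e or *i — the one source consistent with every daughter is *i.
Position 6: Tamini has o, Semol has u. Tamini preserves o here (none of its changes turn any other segment into o), so the proto-segment is *o.
Continuing position by position gives *bikeso; check it forward:
Tamini: *bikeso > bikero > bisero  (by rhotacism, palatalisation)
Semol: *bikeso > bekeso > bekesu  (by vowel merger, vowel merger)
No other proto-form is consistent with every reflex, so the reconstruction is *bikeso.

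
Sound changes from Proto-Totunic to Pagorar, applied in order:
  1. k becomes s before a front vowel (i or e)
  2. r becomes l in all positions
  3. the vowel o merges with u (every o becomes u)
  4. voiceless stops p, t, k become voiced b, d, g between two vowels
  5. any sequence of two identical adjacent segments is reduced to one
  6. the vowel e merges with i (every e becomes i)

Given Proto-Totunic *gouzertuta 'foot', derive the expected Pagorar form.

guziltuda

Pagorar: *gouzertuta
  gouzertuta (rule 1 does not apply)
  gouzertuta → gouzeltuta   [unconditioned shift]
  gouzeltuta → guuzeltuta   [vowel merger]
  guuzeltuta → guuzeltuda   [intervocalic voicing]
  guuzeltuda → guzeltuda   [degemination]
  guzeltuda → guziltuda   [vowel merger]
  giving Pagorar guziltuda.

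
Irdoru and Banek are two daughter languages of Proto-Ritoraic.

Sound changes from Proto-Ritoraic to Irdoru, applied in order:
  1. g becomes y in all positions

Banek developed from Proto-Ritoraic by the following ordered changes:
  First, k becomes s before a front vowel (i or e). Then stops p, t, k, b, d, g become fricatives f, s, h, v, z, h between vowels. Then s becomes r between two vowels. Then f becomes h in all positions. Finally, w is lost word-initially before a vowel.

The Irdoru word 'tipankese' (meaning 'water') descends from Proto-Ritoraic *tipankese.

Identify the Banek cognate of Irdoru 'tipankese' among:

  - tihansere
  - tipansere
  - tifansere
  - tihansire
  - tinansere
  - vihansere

Banek: *tipankese
  tipankese → tipansese   [palatalisation]
  tipansese → tifansese   [intervocalic lenition]
  tifansese → tifansere   [rhotacism]
  tifansere → tihansere   [unconditioned shift]
  tihansere (rule 5 does not apply)
  giving Banek tihansere.
The other candidates each miss or misapply at least one Banek change.

tihansere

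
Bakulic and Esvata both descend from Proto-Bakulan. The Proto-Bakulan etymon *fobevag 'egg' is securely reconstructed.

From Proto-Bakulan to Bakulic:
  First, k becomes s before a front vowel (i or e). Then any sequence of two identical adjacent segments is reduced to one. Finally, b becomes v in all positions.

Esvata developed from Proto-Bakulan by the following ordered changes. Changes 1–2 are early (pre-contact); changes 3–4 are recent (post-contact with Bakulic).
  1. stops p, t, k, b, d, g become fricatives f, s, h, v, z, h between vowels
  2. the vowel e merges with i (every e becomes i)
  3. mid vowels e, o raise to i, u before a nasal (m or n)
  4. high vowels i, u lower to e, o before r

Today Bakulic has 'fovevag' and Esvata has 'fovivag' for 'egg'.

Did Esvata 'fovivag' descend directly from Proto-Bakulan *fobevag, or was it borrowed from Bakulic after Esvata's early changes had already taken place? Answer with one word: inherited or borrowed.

If inherited, *fobevag would pass through all of Esvata's changes:
Esvata: *fobevag
  fobevag → fovevag   [intervocalic lenition]
  fovevag → fovivag   [vowel merger]
  fovivag (rule 3 does not apply)
  fovivag (rule 4 does not apply)
  giving Esvata fovivag.
If borrowed from Bakulic 'fovevag' after the early changes, it would undergo only the recent ones:
  rule 3 (pre-nasal raising): no change (fovevag)
  rule 4 (pre-rhotic lowering): no change (fovevag)
  ⇒ as a loan: fovevag
Esvata 'fovivag' matches the inherited outcome exactly, so it is an inherited cognate, not a loan.

inherited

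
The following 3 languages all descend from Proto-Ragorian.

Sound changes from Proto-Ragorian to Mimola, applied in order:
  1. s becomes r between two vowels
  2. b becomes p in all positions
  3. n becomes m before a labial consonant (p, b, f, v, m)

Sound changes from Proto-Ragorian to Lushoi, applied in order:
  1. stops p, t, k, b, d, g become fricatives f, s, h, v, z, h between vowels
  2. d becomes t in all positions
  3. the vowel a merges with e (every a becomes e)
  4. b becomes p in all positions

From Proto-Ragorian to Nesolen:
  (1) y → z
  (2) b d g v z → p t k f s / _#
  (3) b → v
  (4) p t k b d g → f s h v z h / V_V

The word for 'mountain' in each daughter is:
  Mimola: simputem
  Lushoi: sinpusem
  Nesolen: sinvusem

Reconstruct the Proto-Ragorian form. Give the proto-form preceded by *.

*sinbutem

Position 6: Mimola has t, Lushoi has s, Nesolen has s. Mimola preserves t here (none of its changes turn any other segment into t), so the proto-segment is *t.
Position 4: Mimola has p, Lushoi has p, Nesolen has v. Taking the neighbouring segments as reconstructed: Mimola p could go back to *p or *b; Lushoi p could go back to *p or *b; Nesolen v could go back to *b or *v — the one source consistent with every daughter is *b.
This points to *sinbutem. Verify forward in each daughter:
Mimola: *sinbutem
  sinbutem (rule 1 does not apply)
  sinbutem → sinputem   [unconditioned shift]
  sinputem → simputem   [nasal place assimilation]
  giving Mimola simputem.
Lushoi: *sinbutem
  sinbutem → sinbusem   [intervocalic lenition]
  sinbusem (rule 2 does not apply)
  sinbusem (rule 3 does not apply)
  sinbusem → sinpusem   [unconditioned shift]
  giving Lushoi sinpusem.
Nesolen: *sinbutem
  sinbutem (rule 1 does not apply)
  sinbutem (rule 2 does not apply)
  sinbutem → sinvutem   [unconditioned shift]
  sinvutem → sinvusem   [intervocalic lenition]
  giving Nesolen sinvusem.
No other proto-form is consistent with every reflex, so the reconstruction is *sinbutem.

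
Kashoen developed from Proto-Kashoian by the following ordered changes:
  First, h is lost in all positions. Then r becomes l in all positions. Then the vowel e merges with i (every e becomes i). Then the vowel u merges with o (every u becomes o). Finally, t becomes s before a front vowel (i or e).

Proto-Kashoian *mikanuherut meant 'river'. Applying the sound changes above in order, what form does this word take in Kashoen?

mikanoilot

Kashoen: start from *mikanuherut.
  rule 1 (h-loss): mikanuherut → mikanuerut
  rule 2 (unconditioned shift): mikanuerut → mikanuelut
  rule 3 (vowel merger): mikanuelut → mikanuilut
  rule 4 (vowel merger): mikanuilut → mikanoilot
  rule 5: no change — mikanoilot
  ⇒ Kashoen mikanoilot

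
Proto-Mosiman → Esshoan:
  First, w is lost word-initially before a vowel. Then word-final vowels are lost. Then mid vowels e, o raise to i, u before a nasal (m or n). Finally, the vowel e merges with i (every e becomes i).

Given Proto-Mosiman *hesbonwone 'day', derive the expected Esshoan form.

hisbunwun

Esshoan: *hesbonwone > hesbonwon > hesbunwun > hisbunwun  (by apocope, pre-nasal raising, vowel merger)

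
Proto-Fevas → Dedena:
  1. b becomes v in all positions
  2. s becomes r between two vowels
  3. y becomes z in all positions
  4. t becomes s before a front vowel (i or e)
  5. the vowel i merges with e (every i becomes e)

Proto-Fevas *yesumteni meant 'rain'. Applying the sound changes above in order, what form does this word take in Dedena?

zerumsene

Dedena: *yesumteni
  yesumteni (rule 1 does not apply)
  yesumteni → yerumteni   [rhotacism]
  yerumteni → zerumteni   [unconditioned shift]
  zerumteni → zerumseni   [palatalisation]
  zerumseni → zerumsene   [vowel merger]
  giving Dedena zerumsene.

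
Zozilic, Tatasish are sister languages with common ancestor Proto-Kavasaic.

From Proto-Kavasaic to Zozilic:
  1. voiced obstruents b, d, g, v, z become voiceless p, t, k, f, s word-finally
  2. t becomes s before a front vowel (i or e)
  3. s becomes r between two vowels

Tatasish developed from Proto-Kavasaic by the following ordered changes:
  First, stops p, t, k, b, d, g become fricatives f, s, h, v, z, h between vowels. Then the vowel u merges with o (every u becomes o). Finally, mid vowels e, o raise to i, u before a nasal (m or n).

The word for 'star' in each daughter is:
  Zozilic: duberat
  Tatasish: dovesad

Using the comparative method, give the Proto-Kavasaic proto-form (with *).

Position 2: Zozilic has u, Tatasish has o. Zozilic preserves u here (none of its changes turn any other segment into u), so the proto-segment is *u.
Position 5: Zozilic has r, Tatasish has s. Taking the neighbouring segments as reconstructed: Zozilic r could go back to *s or *r; Tatasish s could go back to *t or *s — the one source consistent with every daughter is *s.
Continuing position by position gives *dubesad; check it forward:
Zozilic: start from *dubesad.
  rule 1 (final devoicing): dubesad → dubesat
  rule 2: no change — dubesat
  rule 3 (rhotacism): dubesat → duberat
  ⇒ Zozilic duberat
Tatasish: *dubesad
  dubesad → duvesad   [intervocalic lenition]
  duvesad → dovesad   [vowel merger]
  dovesad (rule 3 does not apply)
  giving Tatasish dovesad.
No other proto-form is consistent with every reflex, so the reconstruction is *dubesad.

*dubesad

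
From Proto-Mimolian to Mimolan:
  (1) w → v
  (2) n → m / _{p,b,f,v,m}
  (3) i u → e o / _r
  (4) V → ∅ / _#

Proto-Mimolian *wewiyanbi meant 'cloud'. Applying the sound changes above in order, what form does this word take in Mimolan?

veviyamb

Mimolan: start from *wewiyanbi.
  rule 1 (unconditioned shift): wewiyanbi → veviyanbi
  rule 2 (nasal place assimilation): veviyanbi → veviyambi
  rule 3: no change — veviyambi
  rule 4 (apocope): veviyambi → veviyamb
  ⇒ Mimolan veviyamb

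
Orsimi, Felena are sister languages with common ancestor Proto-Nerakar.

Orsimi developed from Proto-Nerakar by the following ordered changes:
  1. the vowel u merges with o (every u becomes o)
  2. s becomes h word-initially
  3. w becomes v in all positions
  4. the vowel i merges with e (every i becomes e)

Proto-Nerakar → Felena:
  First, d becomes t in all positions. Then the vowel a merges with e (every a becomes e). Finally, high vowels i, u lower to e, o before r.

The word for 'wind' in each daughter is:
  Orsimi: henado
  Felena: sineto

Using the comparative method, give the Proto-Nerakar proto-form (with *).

*sinado

Position 2: Orsimi has e, Felena has i. Felena preserves i here (none of its changes turn any other segment into i), so the proto-segment is *i.
Position 5: Orsimi has d, Felena has t. Orsimi preserves d here (none of its changes turn any other segment into d), so the proto-segment is *d.
Continuing position by position gives *sinado; check it forward:
Orsimi: *sinado > hinado > henado  (by debuccalisation, vowel merger)
Felena: start from *sinado.
  rule 1 (unconditioned shift): sinado → sinato
  rule 2 (vowel merger): sinato → sineto
  rule 3: no change — sineto
  ⇒ Felena sineto
Only *sinado yields all of Orsimi henado, Felena sineto.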